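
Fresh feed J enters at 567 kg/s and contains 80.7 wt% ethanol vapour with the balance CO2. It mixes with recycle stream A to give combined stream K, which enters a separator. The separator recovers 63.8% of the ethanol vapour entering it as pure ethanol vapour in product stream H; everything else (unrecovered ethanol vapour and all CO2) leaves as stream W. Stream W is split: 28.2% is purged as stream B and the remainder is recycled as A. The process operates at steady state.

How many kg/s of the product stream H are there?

ethanol vapour in K: m_A = 567×0.807 + (1−0.282)·(1−0.638)·m_A, so m_A = 457.57/0.7401 = 618.27 kg/s.
Product H = 0.638×618.27 = 394.45 kg/s.

394.5 kg/s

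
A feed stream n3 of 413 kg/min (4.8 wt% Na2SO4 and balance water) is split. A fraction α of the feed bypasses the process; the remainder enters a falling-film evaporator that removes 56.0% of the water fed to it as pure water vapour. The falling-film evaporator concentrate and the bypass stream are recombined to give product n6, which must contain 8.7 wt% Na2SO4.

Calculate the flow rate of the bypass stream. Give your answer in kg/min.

65.73 kg/min

All 413×0.048 = 19.824 kg/min of Na2SO4 reaches n6, so n6 = 19.824/0.087 = 227.86 kg/min and vapour = 185.14 kg/min.
The evaporator receives (1−α)·413 of feed at 0.952 water and removes 0.560 of that water:
0.560×0.952×(1−α)×413 = 185.14
(1−α) = 185.14/220.18 = 0.8409;  α = 0.1591.
Bypass flow = 0.1591×413 = 65.727 kg/min.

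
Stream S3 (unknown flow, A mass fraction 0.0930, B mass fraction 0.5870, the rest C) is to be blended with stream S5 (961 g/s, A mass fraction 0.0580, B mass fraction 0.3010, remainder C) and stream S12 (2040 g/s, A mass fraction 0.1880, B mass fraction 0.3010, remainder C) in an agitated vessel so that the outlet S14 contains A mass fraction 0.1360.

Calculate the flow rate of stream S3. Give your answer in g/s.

723.8 g/s

Let S3 be the unknown flow. Total out = 3001 + S3.
A balance: 439.26 + 0.093·S3 = 0.136·(3001 + S3)
(0.093 − 0.136)·S3 = 0.136×3001 − 439.26 = -31.122
S3 = -31.122 / -0.043 = 723.77 g/s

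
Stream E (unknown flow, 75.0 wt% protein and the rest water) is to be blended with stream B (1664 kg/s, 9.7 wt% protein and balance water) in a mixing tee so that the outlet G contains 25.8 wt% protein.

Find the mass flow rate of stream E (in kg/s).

544.5 kg/s

Let E be the unknown flow. Total out = 1664 + E.
protein balance: 161.41 + 0.750·E = 0.258·(1664 + E)
(0.750 − 0.258)·E = 0.258×1664 − 161.41 = 267.9
E = 267.9 / 0.492 = 544.52 kg/s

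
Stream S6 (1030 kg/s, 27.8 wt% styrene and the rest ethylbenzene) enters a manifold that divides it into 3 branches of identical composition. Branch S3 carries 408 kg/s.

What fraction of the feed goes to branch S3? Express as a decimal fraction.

0.396

Fraction to S3 = 408/1030 = 0.3961.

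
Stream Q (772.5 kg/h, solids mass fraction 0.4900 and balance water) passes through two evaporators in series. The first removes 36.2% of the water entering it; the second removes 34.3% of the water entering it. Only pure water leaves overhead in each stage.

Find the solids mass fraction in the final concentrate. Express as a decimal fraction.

water in feed = 772.5×0.510 = 393.98 kg/h.
After stage 1: water left = (1−0.362)×393.98 = 251.36; stream total = 629.88 kg/h.
After stage 2: water left = (1−0.343)×251.36 = 165.14; final concentrate = 543.67 kg/h.
solids fraction = 378.52/543.67 = 0.6962.

0.6962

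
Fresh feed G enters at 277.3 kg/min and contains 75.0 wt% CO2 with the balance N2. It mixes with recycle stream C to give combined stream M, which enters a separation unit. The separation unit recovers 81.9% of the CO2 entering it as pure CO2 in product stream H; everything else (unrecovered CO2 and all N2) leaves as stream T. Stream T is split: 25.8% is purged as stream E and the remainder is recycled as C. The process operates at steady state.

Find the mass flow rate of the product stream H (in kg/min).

CO2 in M: m_A = 277.3×0.750 + (1−0.258)·(1−0.819)·m_A, so m_A = 207.98/0.8657 = 240.24 kg/min.
Product H = 0.819×240.24 = 196.76 kg/min.

196.8 kg/min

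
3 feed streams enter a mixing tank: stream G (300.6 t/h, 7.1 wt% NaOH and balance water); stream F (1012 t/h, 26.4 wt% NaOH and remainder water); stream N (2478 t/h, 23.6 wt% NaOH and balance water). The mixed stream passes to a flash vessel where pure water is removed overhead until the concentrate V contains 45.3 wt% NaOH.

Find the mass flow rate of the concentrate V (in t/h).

NaOH entering = 300.6×0.071 + 1012×0.264 + 2478×0.236 = 873.32 t/h.
All NaOH reports to V, so V = 873.32/0.453 = 1927.9 t/h.

1928 t/h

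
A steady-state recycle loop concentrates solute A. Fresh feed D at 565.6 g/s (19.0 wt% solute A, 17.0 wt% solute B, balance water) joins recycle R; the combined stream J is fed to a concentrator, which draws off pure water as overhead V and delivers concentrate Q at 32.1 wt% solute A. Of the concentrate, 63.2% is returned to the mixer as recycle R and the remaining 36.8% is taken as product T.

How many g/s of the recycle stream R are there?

574.9 g/s

Overall solute A balance (none leaves overhead): solute A in fresh feed = solute A in product, i.e. 565.6×0.190 = (1−0.632)·Q·0.321.
Q = 107.46/(0.321×0.368) = 909.73 g/s.
Recycle R = 0.632×909.73 = 574.95 g/s.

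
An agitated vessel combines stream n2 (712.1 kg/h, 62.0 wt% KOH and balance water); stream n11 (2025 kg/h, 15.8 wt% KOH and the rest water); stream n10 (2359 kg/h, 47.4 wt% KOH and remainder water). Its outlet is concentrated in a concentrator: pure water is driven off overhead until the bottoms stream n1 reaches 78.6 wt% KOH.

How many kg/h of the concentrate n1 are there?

2391 kg/h

KOH entering = 712.1×0.620 + 2025×0.158 + 2359×0.474 = 1879.6 kg/h.
All KOH reports to n1, so n1 = 1879.6/0.786 = 2391.4 kg/h.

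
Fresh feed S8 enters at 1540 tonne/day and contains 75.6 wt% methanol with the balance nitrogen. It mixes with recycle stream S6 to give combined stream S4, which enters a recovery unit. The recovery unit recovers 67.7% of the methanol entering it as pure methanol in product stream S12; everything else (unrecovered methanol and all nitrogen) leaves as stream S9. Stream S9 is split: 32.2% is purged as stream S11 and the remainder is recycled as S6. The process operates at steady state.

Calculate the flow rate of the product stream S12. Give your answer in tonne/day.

methanol in S4: m_A = 1540×0.756 + (1−0.322)·(1−0.677)·m_A, so m_A = 1164.2/0.7810 = 1490.7 tonne/day.
Product S12 = 0.677×1490.7 = 1009.2 tonne/day.

1009 tonne/day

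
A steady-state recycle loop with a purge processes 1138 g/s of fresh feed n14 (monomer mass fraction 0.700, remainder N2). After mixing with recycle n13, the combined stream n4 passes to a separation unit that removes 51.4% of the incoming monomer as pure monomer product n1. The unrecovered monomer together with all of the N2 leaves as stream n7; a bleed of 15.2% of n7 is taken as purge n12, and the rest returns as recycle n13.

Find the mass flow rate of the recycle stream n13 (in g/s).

N2 enters only via n14 and leaves only via the purge: 1138×0.300 = 0.152×(N2 in n7), and the separation unit passes all N2, so N2 in n4 = N2 in n7 = 2246.1 g/s.
monomer in n4: m_A = 1138×0.700 + (1−0.152)·(1−0.514)·m_A, so m_A = 796.6/0.5879 = 1355.1 g/s.
n7 = (1−0.514)×1355.1 + 2246.1 = 2904.6 g/s.
Recycle n13 = (1−0.152)×2904.6 = 2463.1 g/s.

2463 g/s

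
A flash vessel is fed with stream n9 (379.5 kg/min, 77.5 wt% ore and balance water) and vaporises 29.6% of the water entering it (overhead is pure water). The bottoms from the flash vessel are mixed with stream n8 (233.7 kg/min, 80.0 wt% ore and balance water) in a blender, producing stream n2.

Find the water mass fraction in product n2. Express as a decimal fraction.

0.1817

Vapour removed = 0.296×0.225×379.5 = 25.275 kg/min; concentrate = 354.23 kg/min.
water reaching the mixer = 60.113 (from concentrate) + 233.7×0.200 = 106.85 kg/min.
Product flow = 354.23 + 233.7 = 587.93 kg/min; water fraction = 0.1817.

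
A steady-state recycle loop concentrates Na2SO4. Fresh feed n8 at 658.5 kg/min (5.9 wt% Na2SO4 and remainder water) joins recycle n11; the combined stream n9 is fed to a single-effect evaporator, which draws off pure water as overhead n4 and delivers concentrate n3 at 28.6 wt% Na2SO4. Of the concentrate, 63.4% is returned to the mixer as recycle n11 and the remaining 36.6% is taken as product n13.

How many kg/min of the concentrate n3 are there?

Overall Na2SO4 balance (none leaves overhead): Na2SO4 in fresh feed = Na2SO4 in product, i.e. 658.5×0.059 = (1−0.634)·n3·0.286.
n3 = 38.852/(0.286×0.366) = 371.16 kg/min.

371.2 kg/min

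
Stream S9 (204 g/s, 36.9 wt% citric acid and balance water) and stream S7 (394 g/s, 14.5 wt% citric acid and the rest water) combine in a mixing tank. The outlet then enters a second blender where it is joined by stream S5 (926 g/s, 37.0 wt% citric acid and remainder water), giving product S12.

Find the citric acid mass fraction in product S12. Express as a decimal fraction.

0.3117

Overall, product flow = 1524 g/s.
citric acid in = 204×0.369 + 394×0.145 + 926×0.370 = 475.03 g/s.
citric acid fraction in S12 = 0.3117.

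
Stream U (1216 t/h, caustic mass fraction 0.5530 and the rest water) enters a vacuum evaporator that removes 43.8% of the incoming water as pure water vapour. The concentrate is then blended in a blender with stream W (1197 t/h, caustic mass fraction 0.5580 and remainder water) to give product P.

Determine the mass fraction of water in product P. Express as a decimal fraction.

0.3837

Vapour removed = 0.438×0.447×1216 = 238.08 t/h; concentrate = 977.92 t/h.
water reaching the mixer = 305.48 (from concentrate) + 1197×0.442 = 834.55 t/h.
Product flow = 977.92 + 1197 = 2174.9 t/h; water fraction = 0.3837.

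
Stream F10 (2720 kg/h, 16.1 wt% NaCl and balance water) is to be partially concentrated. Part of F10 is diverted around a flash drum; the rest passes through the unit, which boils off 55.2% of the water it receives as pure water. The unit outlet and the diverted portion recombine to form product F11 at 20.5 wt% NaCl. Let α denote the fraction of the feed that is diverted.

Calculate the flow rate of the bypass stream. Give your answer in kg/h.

1459 kg/h

All 2720×0.161 = 437.92 kg/h of NaCl reaches F11, so F11 = 437.92/0.205 = 2136.2 kg/h and vapour = 583.8 kg/h.
The evaporator receives (1−α)·2720 of feed at 0.839 water and removes 0.552 of that water:
0.552×0.839×(1−α)×2720 = 583.8
(1−α) = 583.8/1259.7 = 0.4634;  α = 0.5366.
Bypass flow = 0.5366×2720 = 1459.4 kg/h.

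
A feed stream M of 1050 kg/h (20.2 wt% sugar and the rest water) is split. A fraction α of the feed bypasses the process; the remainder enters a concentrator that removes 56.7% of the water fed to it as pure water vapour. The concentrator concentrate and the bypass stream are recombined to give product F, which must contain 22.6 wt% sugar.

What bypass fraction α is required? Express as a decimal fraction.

0.765

All 1050×0.202 = 212.1 kg/h of sugar reaches F, so F = 212.1/0.226 = 938.5 kg/h and vapour = 111.5 kg/h.
The evaporator receives (1−α)·1050 of feed at 0.798 water and removes 0.567 of that water:
0.567×0.798×(1−α)×1050 = 111.5
(1−α) = 111.5/475.09 = 0.2347;  α = 0.7653.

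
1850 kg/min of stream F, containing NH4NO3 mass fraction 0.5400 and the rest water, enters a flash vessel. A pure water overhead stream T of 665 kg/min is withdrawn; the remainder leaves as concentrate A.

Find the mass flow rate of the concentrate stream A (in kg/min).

1185 kg/min

Concentrate = 1850 − 665 = 1185 kg/min.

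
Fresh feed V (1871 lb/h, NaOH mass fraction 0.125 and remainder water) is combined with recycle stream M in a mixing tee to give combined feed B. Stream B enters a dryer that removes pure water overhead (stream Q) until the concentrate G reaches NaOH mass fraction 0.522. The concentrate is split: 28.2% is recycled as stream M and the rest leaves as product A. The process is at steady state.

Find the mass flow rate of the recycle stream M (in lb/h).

Overall NaOH balance (none leaves overhead): NaOH in fresh feed = NaOH in product, i.e. 1871×0.125 = (1−0.282)·G·0.522.
G = 233.88/(0.522×0.718) = 624.01 lb/h.
Recycle M = 0.282×624.01 = 175.97 lb/h.

176 lb/h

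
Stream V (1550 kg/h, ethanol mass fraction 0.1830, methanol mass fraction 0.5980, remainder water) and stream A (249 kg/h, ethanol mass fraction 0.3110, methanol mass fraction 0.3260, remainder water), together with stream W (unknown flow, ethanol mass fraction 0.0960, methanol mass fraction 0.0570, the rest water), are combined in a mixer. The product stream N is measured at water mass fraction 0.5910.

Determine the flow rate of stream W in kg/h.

Let W be the unknown flow. Total out = 1799 + W.
water balance: 429.84 + 0.847·W = 0.591·(1799 + W)
(0.847 − 0.591)·W = 0.591×1799 − 429.84 = 633.37
W = 633.37 / 0.256 = 2474.1 kg/h

2474 kg/h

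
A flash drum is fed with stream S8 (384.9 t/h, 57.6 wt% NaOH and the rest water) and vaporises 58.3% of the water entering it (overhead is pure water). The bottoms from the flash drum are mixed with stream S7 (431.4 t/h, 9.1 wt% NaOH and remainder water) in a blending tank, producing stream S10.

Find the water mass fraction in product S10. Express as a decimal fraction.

0.638

Vapour removed = 0.583×0.424×384.9 = 95.144 t/h; concentrate = 289.76 t/h.
water reaching the mixer = 68.053 (from concentrate) + 431.4×0.909 = 460.2 t/h.
Product flow = 289.76 + 431.4 = 721.16 t/h; water fraction = 0.638.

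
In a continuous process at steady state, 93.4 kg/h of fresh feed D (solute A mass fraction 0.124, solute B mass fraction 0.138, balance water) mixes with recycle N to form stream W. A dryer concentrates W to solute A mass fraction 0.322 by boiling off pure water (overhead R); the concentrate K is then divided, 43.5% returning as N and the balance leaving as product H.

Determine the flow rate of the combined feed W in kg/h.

121.1 kg/h

Overall solute A balance (none leaves overhead): solute A in fresh feed = solute A in product, i.e. 93.4×0.124 = (1−0.435)·K·0.322.
K = 11.582/(0.322×0.565) = 63.66 kg/h.
Recycle N = 0.435×63.66 = 27.692 kg/h.
Combined feed W = 93.4 + 27.692 = 121.09 kg/h.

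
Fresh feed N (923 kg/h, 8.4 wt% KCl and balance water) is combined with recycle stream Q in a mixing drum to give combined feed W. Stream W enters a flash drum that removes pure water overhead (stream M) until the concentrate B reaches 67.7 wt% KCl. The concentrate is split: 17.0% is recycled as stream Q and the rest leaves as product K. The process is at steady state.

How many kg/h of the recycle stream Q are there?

23.46 kg/h

Overall KCl balance (none leaves overhead): KCl in fresh feed = KCl in product, i.e. 923×0.084 = (1−0.170)·B·0.677.
B = 77.532/(0.677×0.830) = 137.98 kg/h.
Recycle Q = 0.170×137.98 = 23.456 kg/h.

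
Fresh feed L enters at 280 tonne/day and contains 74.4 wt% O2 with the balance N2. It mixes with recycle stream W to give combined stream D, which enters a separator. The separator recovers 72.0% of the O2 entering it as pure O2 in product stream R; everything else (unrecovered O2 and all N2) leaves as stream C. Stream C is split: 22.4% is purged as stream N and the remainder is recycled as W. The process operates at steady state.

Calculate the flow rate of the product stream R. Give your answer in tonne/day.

O2 in D: m_A = 280×0.744 + (1−0.224)·(1−0.720)·m_A, so m_A = 208.32/0.7827 = 266.15 tonne/day.
Product R = 0.720×266.15 = 191.63 tonne/day.

191.6 tonne/day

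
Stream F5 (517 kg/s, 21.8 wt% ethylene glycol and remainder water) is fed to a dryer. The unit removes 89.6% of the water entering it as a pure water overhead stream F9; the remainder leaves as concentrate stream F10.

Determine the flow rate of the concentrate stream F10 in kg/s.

water entering = 517×0.782 = 404.29 kg/s; overhead removed = 0.896×404.29 = 362.25 kg/s.
Concentrate = 517 − 362.25 = 154.75 kg/s.

154.8 kg/s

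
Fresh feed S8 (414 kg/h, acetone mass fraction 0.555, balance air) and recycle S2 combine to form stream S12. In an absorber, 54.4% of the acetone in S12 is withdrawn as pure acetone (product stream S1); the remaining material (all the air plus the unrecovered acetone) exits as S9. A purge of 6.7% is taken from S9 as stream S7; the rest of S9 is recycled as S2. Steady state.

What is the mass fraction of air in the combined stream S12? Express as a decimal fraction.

0.873

air enters only via S8 and leaves only via the purge: 414×0.445 = 0.067×(air in S9), and the absorber passes all air, so air in S12 = air in S9 = 2749.7 kg/h.
acetone in S12: m_A = 414×0.555 + (1−0.067)·(1−0.544)·m_A, so m_A = 229.77/0.5746 = 399.91 kg/h.
S12 = 399.91 + 2749.7 = 3149.6 kg/h.
air fraction in S12 = 2749.7/3149.6 = 0.873.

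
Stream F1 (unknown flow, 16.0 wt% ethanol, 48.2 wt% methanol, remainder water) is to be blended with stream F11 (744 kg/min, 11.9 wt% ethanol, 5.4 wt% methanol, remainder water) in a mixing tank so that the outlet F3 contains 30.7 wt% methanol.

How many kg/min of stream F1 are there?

1076 kg/min

Let F1 be the unknown flow. Total out = 744 + F1.
methanol balance: 40.176 + 0.482·F1 = 0.307·(744 + F1)
(0.482 − 0.307)·F1 = 0.307×744 − 40.176 = 188.23
F1 = 188.23 / 0.175 = 1075.6 kg/min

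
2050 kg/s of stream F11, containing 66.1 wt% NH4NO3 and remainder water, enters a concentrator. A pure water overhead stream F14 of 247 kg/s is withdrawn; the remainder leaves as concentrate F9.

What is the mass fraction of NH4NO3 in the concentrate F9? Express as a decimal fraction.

NH4NO3 is not removed: 2050×0.661 = 1355 kg/s of NH4NO3 enters F9.
Concentrate = 2050 − 247 = 1803 kg/s.
Mass fraction = 1355/1803 = 0.7516.

0.7516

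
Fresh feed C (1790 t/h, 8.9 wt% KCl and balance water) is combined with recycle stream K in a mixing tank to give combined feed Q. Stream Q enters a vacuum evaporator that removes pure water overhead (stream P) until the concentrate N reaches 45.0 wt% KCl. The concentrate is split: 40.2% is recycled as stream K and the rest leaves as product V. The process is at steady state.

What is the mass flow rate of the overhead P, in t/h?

1436 t/h

Overall KCl balance (none leaves overhead): KCl in fresh feed = KCl in product, i.e. 1790×0.089 = (1−0.402)·N·0.450.
N = 159.31/(0.450×0.598) = 592.01 t/h.
Recycle K = 0.402×592.01 = 237.99 t/h.
Combined feed Q = 1790 + 237.99 = 2028 t/h.
Overhead P = Q − N = 2028 − 592.01 = 1436 t/h.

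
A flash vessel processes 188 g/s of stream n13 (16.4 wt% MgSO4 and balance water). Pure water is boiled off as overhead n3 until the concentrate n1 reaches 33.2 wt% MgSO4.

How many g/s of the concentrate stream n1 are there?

MgSO4 is conserved: 188×0.164 = 30.832 g/s all reports to the concentrate.
Concentrate = 30.832/(target fraction) = 92.867 g/s.

92.87 g/s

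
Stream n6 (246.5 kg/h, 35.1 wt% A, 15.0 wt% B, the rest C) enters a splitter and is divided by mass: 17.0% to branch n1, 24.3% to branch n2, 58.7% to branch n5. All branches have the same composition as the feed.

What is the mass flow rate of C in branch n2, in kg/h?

Branch n2 total = 0.243×246.5 = 59.899 kg/h.
C in n2 = 0.499×59.899 = 29.89 kg/h.

29.89 kg/h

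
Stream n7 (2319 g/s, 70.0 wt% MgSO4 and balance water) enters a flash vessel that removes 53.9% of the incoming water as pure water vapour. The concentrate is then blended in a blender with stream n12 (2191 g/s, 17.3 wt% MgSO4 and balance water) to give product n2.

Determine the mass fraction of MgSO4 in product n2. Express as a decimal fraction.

0.4842

Vapour removed = 0.539×0.300×2319 = 374.98 g/s; concentrate = 1944 g/s.
MgSO4 reaching the mixer = 1623.3 (from concentrate) + 2191×0.173 = 2002.3 g/s.
Product flow = 1944 + 2191 = 4135 g/s; MgSO4 fraction = 0.4842.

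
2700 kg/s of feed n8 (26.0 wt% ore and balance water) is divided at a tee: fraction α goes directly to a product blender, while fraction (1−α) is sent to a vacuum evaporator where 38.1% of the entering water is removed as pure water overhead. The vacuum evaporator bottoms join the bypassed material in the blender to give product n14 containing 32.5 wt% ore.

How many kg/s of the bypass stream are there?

All 2700×0.260 = 702 kg/s of ore reaches n14, so n14 = 702/0.325 = 2160 kg/s and vapour = 540 kg/s.
The evaporator receives (1−α)·2700 of feed at 0.740 water and removes 0.381 of that water:
0.381×0.740×(1−α)×2700 = 540
(1−α) = 540/761.24 = 0.7094;  α = 0.2906.
Bypass flow = 0.2906×2700 = 784.7 kg/s.

784.7 kg/s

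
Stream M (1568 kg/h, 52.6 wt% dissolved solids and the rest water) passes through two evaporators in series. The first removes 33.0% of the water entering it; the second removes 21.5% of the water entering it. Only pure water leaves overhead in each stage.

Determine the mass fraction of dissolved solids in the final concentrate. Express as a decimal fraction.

water in feed = 1568×0.474 = 743.23 kg/h.
After stage 1: water left = (1−0.330)×743.23 = 497.97; stream total = 1322.7 kg/h.
After stage 2: water left = (1−0.215)×497.97 = 390.9; final concentrate = 1215.7 kg/h.
dissolved solids fraction = 824.77/1215.7 = 0.678.

0.678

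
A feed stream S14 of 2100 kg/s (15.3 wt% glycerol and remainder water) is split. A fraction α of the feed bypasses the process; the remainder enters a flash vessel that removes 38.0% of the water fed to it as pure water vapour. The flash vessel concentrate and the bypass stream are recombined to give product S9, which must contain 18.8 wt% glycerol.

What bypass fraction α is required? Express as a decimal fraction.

0.422

All 2100×0.153 = 321.3 kg/s of glycerol reaches S9, so S9 = 321.3/0.188 = 1709 kg/s and vapour = 390.96 kg/s.
The evaporator receives (1−α)·2100 of feed at 0.847 water and removes 0.380 of that water:
0.380×0.847×(1−α)×2100 = 390.96
(1−α) = 390.96/675.91 = 0.5784;  α = 0.4216.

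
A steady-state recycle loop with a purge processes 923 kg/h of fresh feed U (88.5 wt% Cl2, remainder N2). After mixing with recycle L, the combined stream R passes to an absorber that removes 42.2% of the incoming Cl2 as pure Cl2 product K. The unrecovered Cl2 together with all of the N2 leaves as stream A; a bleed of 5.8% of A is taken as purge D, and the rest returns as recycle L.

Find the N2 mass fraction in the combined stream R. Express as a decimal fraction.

0.505

N2 enters only via U and leaves only via the purge: 923×0.115 = 0.058×(N2 in A), and the absorber passes all N2, so N2 in R = N2 in A = 1830.1 kg/h.
Cl2 in R: m_A = 923×0.885 + (1−0.058)·(1−0.422)·m_A, so m_A = 816.86/0.4555 = 1793.2 kg/h.
R = 1793.2 + 1830.1 = 3623.3 kg/h.
N2 fraction in R = 1830.1/3623.3 = 0.505.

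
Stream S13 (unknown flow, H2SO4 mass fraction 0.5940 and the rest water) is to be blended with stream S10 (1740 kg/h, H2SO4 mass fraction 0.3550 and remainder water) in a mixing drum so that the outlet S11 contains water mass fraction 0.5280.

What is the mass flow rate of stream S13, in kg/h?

1669 kg/h

Let S13 be the unknown flow. Total out = 1740 + S13.
water balance: 1122.3 + 0.406·S13 = 0.528·(1740 + S13)
(0.406 − 0.528)·S13 = 0.528×1740 − 1122.3 = -203.58
S13 = -203.58 / -0.122 = 1668.7 kg/h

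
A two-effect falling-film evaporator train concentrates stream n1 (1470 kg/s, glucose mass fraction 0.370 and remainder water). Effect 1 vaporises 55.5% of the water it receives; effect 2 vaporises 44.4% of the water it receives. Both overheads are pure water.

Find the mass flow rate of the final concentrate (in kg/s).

water in feed = 1470×0.630 = 926.1 kg/s.
After stage 1: water left = (1−0.555)×926.1 = 412.11; stream total = 956.01 kg/s.
After stage 2: water left = (1−0.444)×412.11 = 229.14; final concentrate = 773.04 kg/s.

773 kg/s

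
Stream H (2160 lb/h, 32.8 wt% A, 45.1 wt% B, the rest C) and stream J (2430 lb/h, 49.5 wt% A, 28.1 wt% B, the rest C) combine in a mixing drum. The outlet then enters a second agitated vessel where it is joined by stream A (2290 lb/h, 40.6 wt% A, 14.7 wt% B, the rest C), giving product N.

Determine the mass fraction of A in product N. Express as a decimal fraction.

0.413

Overall, product flow = 6880 lb/h.
A in = 2160×0.328 + 2430×0.495 + 2290×0.406 = 2841.1 lb/h.
A fraction in N = 0.413.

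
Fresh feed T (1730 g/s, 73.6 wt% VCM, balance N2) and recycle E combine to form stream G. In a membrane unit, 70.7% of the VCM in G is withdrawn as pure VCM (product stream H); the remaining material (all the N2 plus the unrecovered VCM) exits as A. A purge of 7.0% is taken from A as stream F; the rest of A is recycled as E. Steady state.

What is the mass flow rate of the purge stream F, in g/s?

N2 enters only via T and leaves only via the purge: 1730×0.264 = 0.070×(N2 in A), and the membrane unit passes all N2, so N2 in G = N2 in A = 6524.6 g/s.
VCM in G: m_A = 1730×0.736 + (1−0.070)·(1−0.707)·m_A, so m_A = 1273.3/0.7275 = 1750.2 g/s.
A = (1−0.707)×1750.2 + 6524.6 = 7037.4 g/s.
Purge F = 0.070×7037.4 = 492.62 g/s.

492.6 g/s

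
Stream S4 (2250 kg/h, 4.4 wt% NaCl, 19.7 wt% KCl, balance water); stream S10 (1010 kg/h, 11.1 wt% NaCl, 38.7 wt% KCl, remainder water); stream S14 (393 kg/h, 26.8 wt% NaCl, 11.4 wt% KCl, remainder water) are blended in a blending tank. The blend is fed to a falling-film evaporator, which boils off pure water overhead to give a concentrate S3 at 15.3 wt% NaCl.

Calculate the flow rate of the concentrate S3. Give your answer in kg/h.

NaCl entering = 2250×0.044 + 1010×0.111 + 393×0.268 = 316.43 kg/h.
All NaCl reports to S3, so S3 = 316.43/0.153 = 2068.2 kg/h.

2068 kg/h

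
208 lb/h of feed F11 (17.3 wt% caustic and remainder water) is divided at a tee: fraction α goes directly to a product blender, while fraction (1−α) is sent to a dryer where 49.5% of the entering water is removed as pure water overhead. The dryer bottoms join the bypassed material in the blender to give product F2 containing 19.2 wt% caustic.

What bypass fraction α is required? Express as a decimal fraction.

All 208×0.173 = 35.984 lb/h of caustic reaches F2, so F2 = 35.984/0.192 = 187.42 lb/h and vapour = 20.583 lb/h.
The evaporator receives (1−α)·208 of feed at 0.827 water and removes 0.495 of that water:
0.495×0.827×(1−α)×208 = 20.583
(1−α) = 20.583/85.148 = 0.2417;  α = 0.7583.

0.758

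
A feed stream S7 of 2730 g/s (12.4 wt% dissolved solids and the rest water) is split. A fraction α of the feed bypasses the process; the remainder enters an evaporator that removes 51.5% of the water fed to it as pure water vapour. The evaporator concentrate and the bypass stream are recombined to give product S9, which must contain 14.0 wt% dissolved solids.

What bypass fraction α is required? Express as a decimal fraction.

0.747

All 2730×0.124 = 338.52 g/s of dissolved solids reaches S9, so S9 = 338.52/0.140 = 2418 g/s and vapour = 312 g/s.
The evaporator receives (1−α)·2730 of feed at 0.876 water and removes 0.515 of that water:
0.515×0.876×(1−α)×2730 = 312
(1−α) = 312/1231.6 = 0.2533;  α = 0.7467.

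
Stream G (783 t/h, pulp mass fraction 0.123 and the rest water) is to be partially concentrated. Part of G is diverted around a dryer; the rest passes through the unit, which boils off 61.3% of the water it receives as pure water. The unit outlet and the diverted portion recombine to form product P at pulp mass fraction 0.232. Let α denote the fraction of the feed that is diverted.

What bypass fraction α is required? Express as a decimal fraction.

0.126

All 783×0.123 = 96.309 t/h of pulp reaches P, so P = 96.309/0.232 = 415.12 t/h and vapour = 367.88 t/h.
The evaporator receives (1−α)·783 of feed at 0.877 water and removes 0.613 of that water:
0.613×0.877×(1−α)×783 = 367.88
(1−α) = 367.88/420.94 = 0.8739;  α = 0.1261.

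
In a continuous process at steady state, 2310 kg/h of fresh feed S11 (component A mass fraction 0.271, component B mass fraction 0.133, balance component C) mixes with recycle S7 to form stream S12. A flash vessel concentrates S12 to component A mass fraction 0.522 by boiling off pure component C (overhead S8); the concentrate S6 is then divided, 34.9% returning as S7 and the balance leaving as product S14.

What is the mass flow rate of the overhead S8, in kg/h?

1111 kg/h

Overall component A balance (none leaves overhead): component A in fresh feed = component A in product, i.e. 2310×0.271 = (1−0.349)·S6·0.522.
S6 = 626.01/(0.522×0.651) = 1842.2 kg/h.
Recycle S7 = 0.349×1842.2 = 642.92 kg/h.
Combined feed S12 = 2310 + 642.92 = 2952.9 kg/h.
Overhead S8 = S12 − S6 = 2952.9 − 1842.2 = 1110.7 kg/h.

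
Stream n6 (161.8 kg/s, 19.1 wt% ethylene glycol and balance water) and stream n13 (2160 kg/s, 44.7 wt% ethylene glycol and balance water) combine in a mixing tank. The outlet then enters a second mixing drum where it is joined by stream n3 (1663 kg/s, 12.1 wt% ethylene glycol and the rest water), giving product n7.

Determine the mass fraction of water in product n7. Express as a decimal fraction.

Overall, product flow = 3984.8 kg/s.
water in = 161.8×0.809 + 2160×0.553 + 1663×0.879 = 2787.2 kg/s.
water fraction in n7 = 0.6994.

0.6994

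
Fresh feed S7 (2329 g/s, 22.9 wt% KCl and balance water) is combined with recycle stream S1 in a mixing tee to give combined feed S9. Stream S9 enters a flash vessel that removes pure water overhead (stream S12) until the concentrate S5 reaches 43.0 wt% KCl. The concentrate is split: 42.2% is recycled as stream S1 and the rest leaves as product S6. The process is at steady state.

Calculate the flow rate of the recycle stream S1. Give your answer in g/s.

Overall KCl balance (none leaves overhead): KCl in fresh feed = KCl in product, i.e. 2329×0.229 = (1−0.422)·S5·0.430.
S5 = 533.34/(0.430×0.578) = 2145.9 g/s.
Recycle S1 = 0.422×2145.9 = 905.57 g/s.

905.6 g/s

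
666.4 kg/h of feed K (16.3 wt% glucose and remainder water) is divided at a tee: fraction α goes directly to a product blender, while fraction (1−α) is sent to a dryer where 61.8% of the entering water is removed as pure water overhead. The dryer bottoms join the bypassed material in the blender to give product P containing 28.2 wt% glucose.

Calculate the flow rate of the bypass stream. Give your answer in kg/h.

All 666.4×0.163 = 108.62 kg/h of glucose reaches P, so P = 108.62/0.282 = 385.19 kg/h and vapour = 281.21 kg/h.
The evaporator receives (1−α)·666.4 of feed at 0.837 water and removes 0.618 of that water:
0.618×0.837×(1−α)×666.4 = 281.21
(1−α) = 281.21/344.71 = 0.8158;  α = 0.1842.
Bypass flow = 0.1842×666.4 = 122.75 kg/h.

122.8 kg/h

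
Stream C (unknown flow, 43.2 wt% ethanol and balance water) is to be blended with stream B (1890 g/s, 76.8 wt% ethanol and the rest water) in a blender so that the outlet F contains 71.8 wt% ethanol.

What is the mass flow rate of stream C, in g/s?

Let C be the unknown flow. Total out = 1890 + C.
ethanol balance: 1451.5 + 0.432·C = 0.718·(1890 + C)
(0.432 − 0.718)·C = 0.718×1890 − 1451.5 = -94.5
C = -94.5 / -0.286 = 330.42 g/s

330.4 g/s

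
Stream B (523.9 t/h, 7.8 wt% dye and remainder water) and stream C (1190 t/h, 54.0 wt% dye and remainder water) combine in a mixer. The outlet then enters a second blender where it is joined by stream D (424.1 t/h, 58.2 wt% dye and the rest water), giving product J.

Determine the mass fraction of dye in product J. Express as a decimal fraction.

0.435

Overall, product flow = 2138 t/h.
dye in = 523.9×0.078 + 1190×0.540 + 424.1×0.582 = 930.29 t/h.
dye fraction in J = 0.435.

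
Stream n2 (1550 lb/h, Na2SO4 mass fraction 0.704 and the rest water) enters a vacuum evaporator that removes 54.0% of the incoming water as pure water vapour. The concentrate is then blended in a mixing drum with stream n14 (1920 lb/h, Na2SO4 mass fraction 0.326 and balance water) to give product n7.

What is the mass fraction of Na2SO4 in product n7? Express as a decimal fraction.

0.533

Vapour removed = 0.540×0.296×1550 = 247.75 lb/h; concentrate = 1302.2 lb/h.
Na2SO4 reaching the mixer = 1091.2 (from concentrate) + 1920×0.326 = 1717.1 lb/h.
Product flow = 1302.2 + 1920 = 3222.2 lb/h; Na2SO4 fraction = 0.533.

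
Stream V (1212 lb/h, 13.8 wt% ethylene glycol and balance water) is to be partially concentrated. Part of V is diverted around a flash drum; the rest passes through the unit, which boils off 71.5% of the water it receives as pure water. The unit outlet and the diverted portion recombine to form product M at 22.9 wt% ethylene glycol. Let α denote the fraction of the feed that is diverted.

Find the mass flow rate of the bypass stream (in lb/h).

All 1212×0.138 = 167.26 lb/h of ethylene glycol reaches M, so M = 167.26/0.229 = 730.38 lb/h and vapour = 481.62 lb/h.
The evaporator receives (1−α)·1212 of feed at 0.862 water and removes 0.715 of that water:
0.715×0.862×(1−α)×1212 = 481.62
(1−α) = 481.62/746.99 = 0.6448;  α = 0.3552.
Bypass flow = 0.3552×1212 = 430.56 lb/h.

430.6 lb/h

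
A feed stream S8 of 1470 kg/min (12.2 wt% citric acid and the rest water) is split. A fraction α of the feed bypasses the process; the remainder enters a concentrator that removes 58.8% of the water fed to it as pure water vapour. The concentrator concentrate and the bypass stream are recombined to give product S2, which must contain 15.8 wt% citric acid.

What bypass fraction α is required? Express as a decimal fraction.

0.559

All 1470×0.122 = 179.34 kg/min of citric acid reaches S2, so S2 = 179.34/0.158 = 1135.1 kg/min and vapour = 334.94 kg/min.
The evaporator receives (1−α)·1470 of feed at 0.878 water and removes 0.588 of that water:
0.588×0.878×(1−α)×1470 = 334.94
(1−α) = 334.94/758.91 = 0.4413;  α = 0.5587.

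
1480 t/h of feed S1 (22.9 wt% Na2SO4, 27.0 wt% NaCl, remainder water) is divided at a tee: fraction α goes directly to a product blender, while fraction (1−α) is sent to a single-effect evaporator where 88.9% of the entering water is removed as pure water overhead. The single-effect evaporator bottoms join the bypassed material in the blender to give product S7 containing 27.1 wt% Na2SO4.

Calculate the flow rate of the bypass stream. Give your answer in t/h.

All 1480×0.229 = 338.92 t/h of Na2SO4 reaches S7, so S7 = 338.92/0.271 = 1250.6 t/h and vapour = 229.37 t/h.
The evaporator receives (1−α)·1480 of feed at 0.501 water and removes 0.889 of that water:
0.889×0.501×(1−α)×1480 = 229.37
(1−α) = 229.37/659.18 = 0.3480;  α = 0.6520.
Bypass flow = 0.6520×1480 = 965.01 t/h.

965 t/h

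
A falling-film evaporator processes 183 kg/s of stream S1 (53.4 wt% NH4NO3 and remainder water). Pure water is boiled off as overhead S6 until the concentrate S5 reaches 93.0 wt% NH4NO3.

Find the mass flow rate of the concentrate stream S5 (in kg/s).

105.1 kg/s

NH4NO3 is conserved: 183×0.534 = 97.722 kg/s all reports to the concentrate.
Concentrate = 97.722/(target fraction) = 105.08 kg/s.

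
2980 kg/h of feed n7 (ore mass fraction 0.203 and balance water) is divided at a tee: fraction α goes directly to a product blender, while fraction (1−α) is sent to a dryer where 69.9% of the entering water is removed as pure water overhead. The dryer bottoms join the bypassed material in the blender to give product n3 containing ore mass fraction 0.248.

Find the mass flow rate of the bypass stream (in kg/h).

All 2980×0.203 = 604.94 kg/h of ore reaches n3, so n3 = 604.94/0.248 = 2439.3 kg/h and vapour = 540.73 kg/h.
The evaporator receives (1−α)·2980 of feed at 0.797 water and removes 0.699 of that water:
0.699×0.797×(1−α)×2980 = 540.73
(1−α) = 540.73/1660.2 = 0.3257;  α = 0.6743.
Bypass flow = 0.6743×2980 = 2009.4 kg/h.

2009 kg/h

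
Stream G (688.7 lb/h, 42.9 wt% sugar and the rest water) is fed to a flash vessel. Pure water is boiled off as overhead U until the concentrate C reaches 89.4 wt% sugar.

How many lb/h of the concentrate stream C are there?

330.5 lb/h

sugar is conserved: 688.7×0.429 = 295.45 lb/h all reports to the concentrate.
Concentrate = 295.45/(target fraction) = 330.48 lb/h.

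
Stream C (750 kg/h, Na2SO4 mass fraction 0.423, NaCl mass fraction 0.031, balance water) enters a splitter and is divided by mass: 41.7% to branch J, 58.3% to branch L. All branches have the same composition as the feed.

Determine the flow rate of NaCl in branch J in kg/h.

Branch J total = 0.417×750 = 312.75 kg/h.
NaCl in J = 0.031×312.75 = 9.6952 kg/h.

9.695 kg/h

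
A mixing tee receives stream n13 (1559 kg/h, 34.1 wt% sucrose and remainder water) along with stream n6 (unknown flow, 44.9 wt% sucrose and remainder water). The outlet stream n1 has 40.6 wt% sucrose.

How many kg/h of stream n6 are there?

Let n6 be the unknown flow. Total out = 1559 + n6.
sucrose balance: 531.62 + 0.449·n6 = 0.406·(1559 + n6)
(0.449 − 0.406)·n6 = 0.406×1559 − 531.62 = 101.34
n6 = 101.34 / 0.043 = 2356.6 kg/h

2357 kg/h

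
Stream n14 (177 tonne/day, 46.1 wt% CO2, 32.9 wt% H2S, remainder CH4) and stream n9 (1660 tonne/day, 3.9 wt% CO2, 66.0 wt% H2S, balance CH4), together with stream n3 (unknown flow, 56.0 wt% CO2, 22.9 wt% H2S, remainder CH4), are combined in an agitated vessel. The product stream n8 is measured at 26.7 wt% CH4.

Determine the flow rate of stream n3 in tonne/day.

827.7 tonne/day

Let n3 be the unknown flow. Total out = 1837 + n3.
CH4 balance: 536.83 + 0.211·n3 = 0.267·(1837 + n3)
(0.211 − 0.267)·n3 = 0.267×1837 − 536.83 = -46.351
n3 = -46.351 / -0.056 = 827.7 tonne/day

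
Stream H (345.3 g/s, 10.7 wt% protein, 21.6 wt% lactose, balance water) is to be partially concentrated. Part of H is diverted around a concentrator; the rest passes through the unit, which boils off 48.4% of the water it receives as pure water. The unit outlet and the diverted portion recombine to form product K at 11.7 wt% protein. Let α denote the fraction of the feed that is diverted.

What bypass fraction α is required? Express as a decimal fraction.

0.739

All 345.3×0.107 = 36.947 g/s of protein reaches K, so K = 36.947/0.117 = 315.79 g/s and vapour = 29.513 g/s.
The evaporator receives (1−α)·345.3 of feed at 0.677 water and removes 0.484 of that water:
0.484×0.677×(1−α)×345.3 = 29.513
(1−α) = 29.513/113.14 = 0.2608;  α = 0.7392.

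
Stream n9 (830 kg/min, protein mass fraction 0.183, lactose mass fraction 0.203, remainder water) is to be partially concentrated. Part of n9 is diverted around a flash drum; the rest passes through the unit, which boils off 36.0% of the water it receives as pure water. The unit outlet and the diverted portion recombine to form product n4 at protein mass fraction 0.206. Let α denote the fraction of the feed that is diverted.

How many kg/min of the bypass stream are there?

All 830×0.183 = 151.89 kg/min of protein reaches n4, so n4 = 151.89/0.206 = 737.33 kg/min and vapour = 92.67 kg/min.
The evaporator receives (1−α)·830 of feed at 0.614 water and removes 0.360 of that water:
0.360×0.614×(1−α)×830 = 92.67
(1−α) = 92.67/183.46 = 0.5051;  α = 0.4949.
Bypass flow = 0.4949×830 = 410.76 kg/min.

410.8 kg/min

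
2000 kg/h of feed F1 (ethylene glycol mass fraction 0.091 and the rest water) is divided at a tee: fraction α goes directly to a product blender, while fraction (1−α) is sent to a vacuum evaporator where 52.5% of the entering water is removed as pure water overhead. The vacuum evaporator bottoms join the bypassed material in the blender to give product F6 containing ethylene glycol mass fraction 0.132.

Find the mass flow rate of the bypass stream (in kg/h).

698.3 kg/h

All 2000×0.091 = 182 kg/h of ethylene glycol reaches F6, so F6 = 182/0.132 = 1378.8 kg/h and vapour = 621.21 kg/h.
The evaporator receives (1−α)·2000 of feed at 0.909 water and removes 0.525 of that water:
0.525×0.909×(1−α)×2000 = 621.21
(1−α) = 621.21/954.45 = 0.6509;  α = 0.3491.
Bypass flow = 0.3491×2000 = 698.28 kg/h.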